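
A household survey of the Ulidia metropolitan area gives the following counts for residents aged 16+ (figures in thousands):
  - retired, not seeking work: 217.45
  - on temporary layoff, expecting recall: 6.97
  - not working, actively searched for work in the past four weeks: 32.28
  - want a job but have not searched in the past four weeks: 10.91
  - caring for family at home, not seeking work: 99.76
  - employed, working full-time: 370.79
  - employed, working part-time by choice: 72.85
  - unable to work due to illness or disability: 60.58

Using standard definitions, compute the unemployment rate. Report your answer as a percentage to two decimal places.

Unemployment rate ≈ 8.13%.

Employed = 370.79 + 72.85 = 443.64 thousand.
Unemployed = 6.97 + 32.28 = 39.25 thousand (jobless and actively searching, or on temporary layoff).
Labor force = 443.64 + 39.25 = 482.89 thousand.
Unemployment rate = 39.25 / 482.89 = 8.13%.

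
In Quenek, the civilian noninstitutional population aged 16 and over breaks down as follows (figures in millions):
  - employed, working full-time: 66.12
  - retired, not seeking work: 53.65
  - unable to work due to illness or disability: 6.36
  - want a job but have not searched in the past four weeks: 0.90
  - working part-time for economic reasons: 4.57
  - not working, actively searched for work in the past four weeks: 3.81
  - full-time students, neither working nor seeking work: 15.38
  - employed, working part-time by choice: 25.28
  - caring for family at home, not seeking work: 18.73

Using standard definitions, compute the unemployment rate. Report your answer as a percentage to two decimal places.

Employed = 66.12 + 4.57 + 25.28 = 95.97 million (anyone who worked, including part-time for economic reasons, counts as employed).
Unemployed = 3.81 million.
Labor force = 95.97 + 3.81 = 99.78 million.
Unemployment rate = 3.81 / 99.78 = 3.82%.

Unemployment rate ≈ 3.82%.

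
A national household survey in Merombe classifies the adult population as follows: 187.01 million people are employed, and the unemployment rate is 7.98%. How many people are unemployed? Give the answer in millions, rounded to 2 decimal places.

Let U be the number unemployed. The labor force is E + U, and U/(E+U) = 0.0798.
So U = 0.0798 × 187.01 / (1 − 0.0798) = 14.9234 / 0.9202 ≈ 16.22 million.

About 16.22 million are unemployed.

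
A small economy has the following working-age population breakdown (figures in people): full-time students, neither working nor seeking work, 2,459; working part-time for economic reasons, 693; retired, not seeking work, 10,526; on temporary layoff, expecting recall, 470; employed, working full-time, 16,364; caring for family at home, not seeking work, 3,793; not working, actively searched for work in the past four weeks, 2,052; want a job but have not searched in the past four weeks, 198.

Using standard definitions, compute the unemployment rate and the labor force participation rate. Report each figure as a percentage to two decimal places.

Employed = 693 + 16,364 = 17,057 (anyone who worked, including part-time for economic reasons, counts as employed).
Unemployed = 470 + 2,052 = 2,522 (jobless and actively searching, or on temporary layoff).
Labor force = 17,057 + 2,522 = 19,579.
Not in labor force = 2,459 + 10,526 + 3,793 + 198 = 16,976 (those not working and not actively searching are outside the labor force — including those who want a job but have given up searching).
Civilian working-age population = 19,579 + 16,976 = 36,555.
Unemployment rate = 2,522 / 19,579 = 12.88%.
Labor force participation rate = 19,579 / 36,555 = 53.56%.

Unemployment rate ≈ 12.88%; labor force participation rate ≈ 53.56%.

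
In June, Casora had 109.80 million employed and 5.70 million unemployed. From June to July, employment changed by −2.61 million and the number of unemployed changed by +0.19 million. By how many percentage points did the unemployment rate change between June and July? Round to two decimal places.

June: labor force = 109.80 + 5.70 = 115.50; u = 5.70/115.50 = 4.94%.
July: labor force = 107.19 + 5.89 = 113.08; u = 5.89/113.08 = 5.21%.
Change = 5.21% − 4.94% = +0.27 pp.

The unemployment rate changed by +0.27 percentage points.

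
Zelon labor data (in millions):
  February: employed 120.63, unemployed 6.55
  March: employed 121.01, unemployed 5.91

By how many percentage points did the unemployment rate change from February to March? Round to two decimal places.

February: labor force = 120.63 + 6.55 = 127.18; u = 6.55/127.18 = 5.15%.
March: labor force = 121.01 + 5.91 = 126.92; u = 5.91/126.92 = 4.66%.
Change = 4.66% − 5.15% = −0.49 pp.

The unemployment rate changed by −0.49 percentage points.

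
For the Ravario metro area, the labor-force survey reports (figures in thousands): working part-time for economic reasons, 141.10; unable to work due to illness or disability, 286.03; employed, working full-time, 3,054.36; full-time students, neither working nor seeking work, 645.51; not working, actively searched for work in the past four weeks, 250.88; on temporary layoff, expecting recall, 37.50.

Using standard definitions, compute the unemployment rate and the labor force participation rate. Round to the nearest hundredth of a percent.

Employed = 141.10 + 3,054.36 = 3,195.46 thousand (anyone who worked, including part-time for economic reasons, counts as employed).
Unemployed = 250.88 + 37.50 = 288.38 thousand (jobless and actively searching, or on temporary layoff).
Labor force = 3,195.46 + 288.38 = 3,483.84 thousand.
Not in labor force = 286.03 + 645.51 = 931.54 thousand (those not working and not actively searching are outside the labor force).
Civilian working-age population = 3,483.84 + 931.54 = 4,415.38 thousand.
Unemployment rate = 288.38 / 3,483.84 = 8.28%.
Labor force participation rate = 3,483.84 / 4,415.38 = 78.90%.

Unemployment rate ≈ 8.28%; labor force participation rate ≈ 78.90%.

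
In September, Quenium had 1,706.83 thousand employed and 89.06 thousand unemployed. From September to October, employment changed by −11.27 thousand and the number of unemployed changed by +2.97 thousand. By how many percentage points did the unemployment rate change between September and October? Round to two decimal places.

The unemployment rate changed by +0.19 percentage points.

September: labor force = 1,706.83 + 89.06 = 1,795.89; u = 89.06/1,795.89 = 4.96%.
October: labor force = 1,695.56 + 92.03 = 1,787.59; u = 92.03/1,787.59 = 5.15%.
Change = 5.15% − 4.96% = +0.19 pp.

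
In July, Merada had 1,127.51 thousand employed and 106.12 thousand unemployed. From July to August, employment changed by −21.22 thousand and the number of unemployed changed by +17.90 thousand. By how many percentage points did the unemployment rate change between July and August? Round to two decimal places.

The unemployment rate changed by +1.48 percentage points.

July: labor force = 1,127.51 + 106.12 = 1,233.63; u = 106.12/1,233.63 = 8.60%.
August: labor force = 1,106.29 + 124.02 = 1,230.31; u = 124.02/1,230.31 = 10.08%.
Change = 10.08% − 8.60% = +1.48 pp.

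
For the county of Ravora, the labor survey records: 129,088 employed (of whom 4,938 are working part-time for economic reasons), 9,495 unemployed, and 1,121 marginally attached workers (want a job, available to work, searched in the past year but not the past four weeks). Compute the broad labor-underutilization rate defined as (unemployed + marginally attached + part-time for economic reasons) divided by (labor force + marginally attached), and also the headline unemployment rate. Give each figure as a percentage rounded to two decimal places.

Broad underutilization rate ≈ 11.13%; headline unemployment rate ≈ 6.85%.

Labor force = 129,088 + 9,495 = 138,583.
Numerator = 9,495 + 1,121 + 4,938 = 15,554.
Denominator = 138,583 + 1,121 = 139,704.
Broad rate = 15,554 / 139,704 = 11.13%.
Headline unemployment rate = 9,495 / 138,583 = 6.85%.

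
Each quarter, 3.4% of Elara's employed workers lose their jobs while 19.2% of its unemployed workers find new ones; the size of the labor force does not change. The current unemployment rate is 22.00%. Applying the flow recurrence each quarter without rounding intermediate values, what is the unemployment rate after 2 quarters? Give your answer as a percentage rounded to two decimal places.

Unemployment rate after two quarters ≈ 19.21%.

With a fixed labor force, u_{t+1} = u_t + s·(1−u_t) − f·u_t = u_t·(1−s−f) + s.
Here 1−s−f = 0.774 and s = 0.034.
u_1 = 0.220000 × 0.774 + 0.034 = 0.204280.
u_2 = 0.204280 × 0.774 + 0.034 = 0.192113.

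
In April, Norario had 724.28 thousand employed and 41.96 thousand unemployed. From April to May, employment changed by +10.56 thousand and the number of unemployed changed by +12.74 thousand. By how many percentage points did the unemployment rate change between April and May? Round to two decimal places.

April: labor force = 724.28 + 41.96 = 766.24; u = 41.96/766.24 = 5.48%.
May: labor force = 734.84 + 54.70 = 789.54; u = 54.70/789.54 = 6.93%.
Change = 6.93% − 5.48% = +1.45 pp.

The unemployment rate changed by +1.45 percentage points.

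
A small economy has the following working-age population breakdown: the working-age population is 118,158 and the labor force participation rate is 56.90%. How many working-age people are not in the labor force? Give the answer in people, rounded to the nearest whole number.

About 50,926 are not in the labor force.

Share not in the labor force = 1 − 0.5690 = 0.4310.
Not in labor force = 0.4310 × 118,158 ≈ 50,926.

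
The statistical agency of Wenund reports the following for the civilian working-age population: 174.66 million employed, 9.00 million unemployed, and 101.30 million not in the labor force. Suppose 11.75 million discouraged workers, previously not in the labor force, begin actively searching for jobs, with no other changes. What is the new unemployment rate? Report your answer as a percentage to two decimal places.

New unemployment rate ≈ 10.62%.

Initially, labor force = 174.66 + 9.00 = 183.66 million, so u = 9.00/183.66 = 4.90%.
After the change, unemployed and labor force both rise by 11.75 → E = 174.66, U = 20.75, labor force = 195.41 million.
New unemployment rate = 20.75 / 195.41 = 10.62%.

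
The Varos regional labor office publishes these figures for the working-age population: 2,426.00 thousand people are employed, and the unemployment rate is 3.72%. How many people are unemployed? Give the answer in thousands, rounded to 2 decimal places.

About 93.73 thousand are unemployed.

Let U be the number unemployed. The labor force is E + U, and U/(E+U) = 0.0372.
So U = 0.0372 × 2,426.00 / (1 − 0.0372) = 90.2472 / 0.9628 ≈ 93.73 thousand.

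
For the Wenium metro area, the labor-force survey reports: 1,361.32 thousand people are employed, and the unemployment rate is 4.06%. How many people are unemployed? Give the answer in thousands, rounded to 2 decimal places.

About 57.61 thousand are unemployed.

Let U be the number unemployed. The labor force is E + U, and U/(E+U) = 0.0406.
So U = 0.0406 × 1,361.32 / (1 − 0.0406) = 55.2696 / 0.9594 ≈ 57.61 thousand.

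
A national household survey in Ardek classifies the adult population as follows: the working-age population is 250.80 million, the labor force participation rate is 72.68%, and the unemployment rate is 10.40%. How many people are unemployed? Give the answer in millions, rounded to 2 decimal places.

About 18.96 million are unemployed.

Labor force = 0.7268 × 250.80 = 182.28 million.
Unemployed = 0.1040 × 182.28 ≈ 18.96 million.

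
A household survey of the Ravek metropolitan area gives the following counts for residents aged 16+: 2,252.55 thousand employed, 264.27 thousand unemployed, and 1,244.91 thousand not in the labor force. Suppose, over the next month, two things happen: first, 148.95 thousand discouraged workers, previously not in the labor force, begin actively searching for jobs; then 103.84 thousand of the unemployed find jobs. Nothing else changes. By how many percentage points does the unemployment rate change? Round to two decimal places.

The unemployment rate changes by +1.11 percentage points.

Initially, labor force = 2,252.55 + 264.27 = 2,516.82 thousand, so u = 264.27/2,516.82 = 10.50%.
After the first change, unemployed and labor force both rise by 148.95 → E = 2,252.55, U = 413.22, labor force = 2,665.77 thousand.
After the second change, unemployed falls and employed rises by 103.84; labor force unchanged → E = 2,356.39, U = 309.38, labor force = 2,665.77 thousand.
New unemployment rate = 309.38 / 2,665.77 = 11.61%.
Change = 11.61% − 10.50% = +1.11 percentage points.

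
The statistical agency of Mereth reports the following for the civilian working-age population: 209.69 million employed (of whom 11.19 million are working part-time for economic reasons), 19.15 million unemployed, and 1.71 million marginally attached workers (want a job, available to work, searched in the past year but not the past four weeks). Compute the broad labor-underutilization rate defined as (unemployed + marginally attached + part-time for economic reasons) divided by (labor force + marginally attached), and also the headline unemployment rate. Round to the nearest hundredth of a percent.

Labor force = 209.69 + 19.15 = 228.84 million.
Numerator = 19.15 + 1.71 + 11.19 = 32.05 million.
Denominator = 228.84 + 1.71 = 230.55 million.
Broad rate = 32.05 / 230.55 = 13.90%.
Headline unemployment rate = 19.15 / 228.84 = 8.37%.

Broad underutilization rate ≈ 13.90%; headline unemployment rate ≈ 8.37%.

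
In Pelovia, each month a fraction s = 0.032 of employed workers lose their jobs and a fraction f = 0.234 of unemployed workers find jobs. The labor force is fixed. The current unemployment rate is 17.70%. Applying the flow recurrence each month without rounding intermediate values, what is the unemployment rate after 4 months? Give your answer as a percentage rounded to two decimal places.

Unemployment rate after four months ≈ 13.68%.

With a fixed labor force, u_{t+1} = u_t + s·(1−u_t) − f·u_t = u_t·(1−s−f) + s.
Here 1−s−f = 0.734 and s = 0.032.
u_1 = 0.177000 × 0.734 + 0.032 = 0.161918.
u_2 = 0.161918 × 0.734 + 0.032 = 0.150848.
u_3 = 0.150848 × 0.734 + 0.032 = 0.142722.
u_4 = 0.142722 × 0.734 + 0.032 = 0.136758.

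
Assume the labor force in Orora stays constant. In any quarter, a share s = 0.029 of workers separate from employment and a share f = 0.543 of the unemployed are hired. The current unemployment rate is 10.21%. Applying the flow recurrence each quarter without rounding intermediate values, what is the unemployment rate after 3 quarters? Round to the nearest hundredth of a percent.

With a fixed labor force, u_{t+1} = u_t + s·(1−u_t) − f·u_t = u_t·(1−s−f) + s.
Here 1−s−f = 0.428 and s = 0.029.
u_1 = 0.102100 × 0.428 + 0.029 = 0.072699.
u_2 = 0.072699 × 0.428 + 0.029 = 0.060115.
u_3 = 0.060115 × 0.428 + 0.029 = 0.054729.

Unemployment rate after three quarters ≈ 5.47%.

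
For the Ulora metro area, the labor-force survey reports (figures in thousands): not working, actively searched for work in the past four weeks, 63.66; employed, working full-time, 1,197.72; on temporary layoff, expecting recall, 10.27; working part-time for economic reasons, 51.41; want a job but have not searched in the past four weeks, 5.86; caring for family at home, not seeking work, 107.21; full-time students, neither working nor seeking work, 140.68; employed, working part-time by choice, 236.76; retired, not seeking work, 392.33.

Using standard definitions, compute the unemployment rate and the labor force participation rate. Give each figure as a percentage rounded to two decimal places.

Unemployment rate ≈ 4.74%; labor force participation rate ≈ 70.71%.

Employed = 1,197.72 + 51.41 + 236.76 = 1,485.89 thousand (anyone who worked, including part-time for economic reasons, counts as employed).
Unemployed = 63.66 + 10.27 = 73.93 thousand (jobless and actively searching, or on temporary layoff).
Labor force = 1,485.89 + 73.93 = 1,559.82 thousand.
Not in labor force = 5.86 + 107.21 + 140.68 + 392.33 = 646.08 thousand (those not working and not actively searching are outside the labor force — including those who want a job but have given up searching).
Civilian working-age population = 1,559.82 + 646.08 = 2,205.90 thousand.
Unemployment rate = 73.93 / 1,559.82 = 4.74%.
Labor force participation rate = 1,559.82 / 2,205.90 = 70.71%.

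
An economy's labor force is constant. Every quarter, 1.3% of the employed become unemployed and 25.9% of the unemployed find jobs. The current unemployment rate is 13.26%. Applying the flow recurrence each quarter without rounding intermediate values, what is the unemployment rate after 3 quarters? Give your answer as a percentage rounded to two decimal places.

With a fixed labor force, u_{t+1} = u_t + s·(1−u_t) − f·u_t = u_t·(1−s−f) + s.
Here 1−s−f = 0.728 and s = 0.013.
u_1 = 0.132600 × 0.728 + 0.013 = 0.109533.
u_2 = 0.109533 × 0.728 + 0.013 = 0.092740.
u_3 = 0.092740 × 0.728 + 0.013 = 0.080515.

Unemployment rate after three quarters ≈ 8.05%.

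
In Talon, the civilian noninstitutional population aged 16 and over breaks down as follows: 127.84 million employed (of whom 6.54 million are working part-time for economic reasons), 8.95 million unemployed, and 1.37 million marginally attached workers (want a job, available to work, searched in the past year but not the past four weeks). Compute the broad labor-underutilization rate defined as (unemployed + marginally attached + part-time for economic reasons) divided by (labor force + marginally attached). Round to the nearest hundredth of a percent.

Labor force = 127.84 + 8.95 = 136.79 million.
Numerator = 8.95 + 1.37 + 6.54 = 16.86 million.
Denominator = 136.79 + 1.37 = 138.16 million.
Broad rate = 16.86 / 138.16 = 12.20%.

Broad underutilization rate ≈ 12.20%.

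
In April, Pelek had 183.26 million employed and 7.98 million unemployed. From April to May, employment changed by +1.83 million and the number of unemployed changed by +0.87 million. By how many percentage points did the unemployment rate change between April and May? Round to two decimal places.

April: labor force = 183.26 + 7.98 = 191.24; u = 7.98/191.24 = 4.17%.
May: labor force = 185.09 + 8.85 = 193.94; u = 8.85/193.94 = 4.56%.
Change = 4.56% − 4.17% = +0.39 pp.

The unemployment rate changed by +0.39 percentage points.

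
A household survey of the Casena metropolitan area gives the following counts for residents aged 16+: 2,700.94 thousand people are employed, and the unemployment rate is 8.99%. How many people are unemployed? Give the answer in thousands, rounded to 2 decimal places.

Let U be the number unemployed. The labor force is E + U, and U/(E+U) = 0.0899.
So U = 0.0899 × 2,700.94 / (1 − 0.0899) = 242.8145 / 0.9101 ≈ 266.80 thousand.

About 266.80 thousand are unemployed.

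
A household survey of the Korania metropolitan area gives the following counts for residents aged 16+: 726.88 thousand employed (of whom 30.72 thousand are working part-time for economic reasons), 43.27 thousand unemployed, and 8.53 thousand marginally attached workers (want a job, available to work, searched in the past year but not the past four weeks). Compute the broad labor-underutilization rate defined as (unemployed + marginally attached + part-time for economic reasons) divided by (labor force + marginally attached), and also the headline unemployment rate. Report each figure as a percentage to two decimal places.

Labor force = 726.88 + 43.27 = 770.15 thousand.
Numerator = 43.27 + 8.53 + 30.72 = 82.52 thousand.
Denominator = 770.15 + 8.53 = 778.68 thousand.
Broad rate = 82.52 / 778.68 = 10.60%.
Headline unemployment rate = 43.27 / 770.15 = 5.62%.

Broad underutilization rate ≈ 10.60%; headline unemployment rate ≈ 5.62%.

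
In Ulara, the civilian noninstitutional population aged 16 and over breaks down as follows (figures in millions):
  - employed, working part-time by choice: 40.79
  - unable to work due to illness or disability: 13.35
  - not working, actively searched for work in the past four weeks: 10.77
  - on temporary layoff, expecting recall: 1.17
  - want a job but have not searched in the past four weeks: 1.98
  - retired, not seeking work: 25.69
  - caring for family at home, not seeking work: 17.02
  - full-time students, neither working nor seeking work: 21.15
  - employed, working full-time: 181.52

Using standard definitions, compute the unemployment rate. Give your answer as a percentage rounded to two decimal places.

Unemployment rate ≈ 5.10%.

Employed = 40.79 + 181.52 = 222.31 million.
Unemployed = 10.77 + 1.17 = 11.94 million (jobless and actively searching, or on temporary layoff).
Labor force = 222.31 + 11.94 = 234.25 million.
Unemployment rate = 11.94 / 234.25 = 5.10%.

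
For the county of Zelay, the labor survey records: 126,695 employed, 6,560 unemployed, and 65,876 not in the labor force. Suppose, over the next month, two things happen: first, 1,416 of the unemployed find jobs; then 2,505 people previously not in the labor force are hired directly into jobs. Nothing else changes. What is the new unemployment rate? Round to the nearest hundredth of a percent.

New unemployment rate ≈ 3.79%.

Initially, labor force = 126,695 + 6,560 = 133,255, so u = 6,560/133,255 = 4.92%.
After the first change, unemployed falls and employed rises by 1,416; labor force unchanged → E = 128,111, U = 5,144, labor force = 133,255.
After the second change, employed and labor force both rise by 2,505; unemployed unchanged → E = 130,616, U = 5,144, labor force = 135,760.
New unemployment rate = 5,144 / 135,760 = 3.79%.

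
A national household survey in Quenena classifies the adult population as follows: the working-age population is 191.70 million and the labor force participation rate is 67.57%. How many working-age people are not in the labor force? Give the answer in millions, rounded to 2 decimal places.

Share not in the labor force = 1 − 0.6757 = 0.3243.
Not in labor force = 0.3243 × 191.70 ≈ 62.17 million.

About 62.17 million are not in the labor force.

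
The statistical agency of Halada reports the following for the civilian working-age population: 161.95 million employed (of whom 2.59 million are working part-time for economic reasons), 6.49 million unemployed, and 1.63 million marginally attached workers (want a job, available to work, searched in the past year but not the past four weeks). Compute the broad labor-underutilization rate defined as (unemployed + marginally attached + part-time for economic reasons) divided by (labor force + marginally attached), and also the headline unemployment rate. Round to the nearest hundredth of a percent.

Labor force = 161.95 + 6.49 = 168.44 million.
Numerator = 6.49 + 1.63 + 2.59 = 10.71 million.
Denominator = 168.44 + 1.63 = 170.07 million.
Broad rate = 10.71 / 170.07 = 6.30%.
Headline unemployment rate = 6.49 / 168.44 = 3.85%.

Broad underutilization rate ≈ 6.30%; headline unemployment rate ≈ 3.85%.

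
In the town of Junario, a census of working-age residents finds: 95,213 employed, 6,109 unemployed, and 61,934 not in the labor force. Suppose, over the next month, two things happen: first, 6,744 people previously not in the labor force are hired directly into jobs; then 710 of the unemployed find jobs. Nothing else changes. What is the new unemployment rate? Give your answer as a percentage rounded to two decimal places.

New unemployment rate ≈ 5.00%.

Initially, labor force = 95,213 + 6,109 = 101,322, so u = 6,109/101,322 = 6.03%.
After the first change, employed and labor force both rise by 6,744; unemployed unchanged → E = 101,957, U = 6,109, labor force = 108,066.
After the second change, unemployed falls and employed rises by 710; labor force unchanged → E = 102,667, U = 5,399, labor force = 108,066.
New unemployment rate = 5,399 / 108,066 = 5.00%.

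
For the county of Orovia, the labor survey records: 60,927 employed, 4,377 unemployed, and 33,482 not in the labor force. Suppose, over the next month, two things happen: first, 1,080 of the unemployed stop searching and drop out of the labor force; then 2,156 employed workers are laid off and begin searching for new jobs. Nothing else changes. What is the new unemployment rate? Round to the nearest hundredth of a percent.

Initially, labor force = 60,927 + 4,377 = 65,304, so u = 4,377/65,304 = 6.70%.
After the first change, unemployed and labor force both fall by 1,080 → E = 60,927, U = 3,297, labor force = 64,224.
After the second change, employed falls and unemployed rises by 2,156; labor force unchanged → E = 58,771, U = 5,453, labor force = 64,224.
New unemployment rate = 5,453 / 64,224 = 8.49%.

New unemployment rate ≈ 8.49%.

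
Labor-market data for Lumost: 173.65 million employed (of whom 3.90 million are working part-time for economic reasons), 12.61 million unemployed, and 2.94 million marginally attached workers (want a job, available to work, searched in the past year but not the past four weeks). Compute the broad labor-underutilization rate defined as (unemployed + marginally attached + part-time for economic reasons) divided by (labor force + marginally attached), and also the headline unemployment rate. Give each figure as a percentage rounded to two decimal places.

Labor force = 173.65 + 12.61 = 186.26 million.
Numerator = 12.61 + 2.94 + 3.90 = 19.45 million.
Denominator = 186.26 + 2.94 = 189.20 million.
Broad rate = 19.45 / 189.20 = 10.28%.
Headline unemployment rate = 12.61 / 186.26 = 6.77%.

Broad underutilization rate ≈ 10.28%; headline unemployment rate ≈ 6.77%.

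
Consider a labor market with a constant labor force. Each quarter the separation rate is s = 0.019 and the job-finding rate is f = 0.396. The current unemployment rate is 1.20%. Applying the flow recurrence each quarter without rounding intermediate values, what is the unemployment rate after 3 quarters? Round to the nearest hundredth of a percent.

With a fixed labor force, u_{t+1} = u_t + s·(1−u_t) − f·u_t = u_t·(1−s−f) + s.
Here 1−s−f = 0.585 and s = 0.019.
u_1 = 0.012000 × 0.585 + 0.019 = 0.026020.
u_2 = 0.026020 × 0.585 + 0.019 = 0.034222.
u_3 = 0.034222 × 0.585 + 0.019 = 0.039020.

Unemployment rate after three quarters ≈ 3.90%.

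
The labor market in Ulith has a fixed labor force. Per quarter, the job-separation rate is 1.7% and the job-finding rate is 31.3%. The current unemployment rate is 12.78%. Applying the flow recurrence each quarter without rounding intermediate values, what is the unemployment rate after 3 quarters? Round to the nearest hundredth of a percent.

With a fixed labor force, u_{t+1} = u_t + s·(1−u_t) − f·u_t = u_t·(1−s−f) + s.
Here 1−s−f = 0.670 and s = 0.017.
u_1 = 0.127800 × 0.670 + 0.017 = 0.102626.
u_2 = 0.102626 × 0.670 + 0.017 = 0.085759.
u_3 = 0.085759 × 0.670 + 0.017 = 0.074459.

Unemployment rate after three quarters ≈ 7.45%.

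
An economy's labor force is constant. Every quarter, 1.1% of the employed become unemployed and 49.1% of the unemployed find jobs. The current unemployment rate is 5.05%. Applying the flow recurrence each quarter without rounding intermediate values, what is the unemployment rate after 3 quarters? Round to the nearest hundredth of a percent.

Unemployment rate after three quarters ≈ 2.54%.

With a fixed labor force, u_{t+1} = u_t + s·(1−u_t) − f·u_t = u_t·(1−s−f) + s.
Here 1−s−f = 0.498 and s = 0.011.
u_1 = 0.050500 × 0.498 + 0.011 = 0.036149.
u_2 = 0.036149 × 0.498 + 0.011 = 0.029002.
u_3 = 0.029002 × 0.498 + 0.011 = 0.025443.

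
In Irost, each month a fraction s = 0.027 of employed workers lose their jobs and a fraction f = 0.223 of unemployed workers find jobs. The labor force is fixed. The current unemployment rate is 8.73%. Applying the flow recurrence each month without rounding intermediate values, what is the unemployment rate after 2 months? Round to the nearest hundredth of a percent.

Unemployment rate after two months ≈ 9.64%.

With a fixed labor force, u_{t+1} = u_t + s·(1−u_t) − f·u_t = u_t·(1−s−f) + s.
Here 1−s−f = 0.750 and s = 0.027.
u_1 = 0.087300 × 0.750 + 0.027 = 0.092475.
u_2 = 0.092475 × 0.750 + 0.027 = 0.096356.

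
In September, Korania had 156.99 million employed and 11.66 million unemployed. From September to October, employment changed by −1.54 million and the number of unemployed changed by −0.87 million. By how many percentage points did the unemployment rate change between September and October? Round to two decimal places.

September: labor force = 156.99 + 11.66 = 168.65; u = 11.66/168.65 = 6.91%.
October: labor force = 155.45 + 10.79 = 166.24; u = 10.79/166.24 = 6.49%.
Change = 6.49% − 6.91% = −0.42 pp.

The unemployment rate changed by −0.42 percentage points.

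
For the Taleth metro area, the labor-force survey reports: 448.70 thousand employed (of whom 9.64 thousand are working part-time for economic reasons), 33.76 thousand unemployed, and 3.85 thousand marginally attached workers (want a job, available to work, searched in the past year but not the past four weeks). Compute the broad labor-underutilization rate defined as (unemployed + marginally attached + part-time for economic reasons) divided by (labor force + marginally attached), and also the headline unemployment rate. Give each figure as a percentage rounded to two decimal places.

Labor force = 448.70 + 33.76 = 482.46 thousand.
Numerator = 33.76 + 3.85 + 9.64 = 47.25 thousand.
Denominator = 482.46 + 3.85 = 486.31 thousand.
Broad rate = 47.25 / 486.31 = 9.72%.
Headline unemployment rate = 33.76 / 482.46 = 7.00%.

Broad underutilization rate ≈ 9.72%; headline unemployment rate ≈ 7.00%.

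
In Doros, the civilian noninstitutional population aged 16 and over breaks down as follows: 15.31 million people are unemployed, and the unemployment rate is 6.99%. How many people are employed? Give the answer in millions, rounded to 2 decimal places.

About 203.72 million are employed.

Labor force = U / u = 15.31 / 0.0699 ≈ 219.03 million.
Employed = labor force − unemployed = 219.03 − 15.31 = 203.72 million.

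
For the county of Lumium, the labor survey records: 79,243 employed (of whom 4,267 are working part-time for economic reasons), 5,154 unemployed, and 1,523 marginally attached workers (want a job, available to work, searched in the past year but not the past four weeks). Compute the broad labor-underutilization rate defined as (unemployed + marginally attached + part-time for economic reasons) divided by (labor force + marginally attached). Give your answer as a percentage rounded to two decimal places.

Labor force = 79,243 + 5,154 = 84,397.
Numerator = 5,154 + 1,523 + 4,267 = 10,944.
Denominator = 84,397 + 1,523 = 85,920.
Broad rate = 10,944 / 85,920 = 12.74%.

Broad underutilization rate ≈ 12.74%.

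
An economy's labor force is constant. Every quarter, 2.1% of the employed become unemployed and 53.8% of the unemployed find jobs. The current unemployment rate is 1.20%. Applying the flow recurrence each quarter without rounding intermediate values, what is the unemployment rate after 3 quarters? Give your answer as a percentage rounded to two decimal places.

With a fixed labor force, u_{t+1} = u_t + s·(1−u_t) − f·u_t = u_t·(1−s−f) + s.
Here 1−s−f = 0.441 and s = 0.021.
u_1 = 0.012000 × 0.441 + 0.021 = 0.026292.
u_2 = 0.026292 × 0.441 + 0.021 = 0.032595.
u_3 = 0.032595 × 0.441 + 0.021 = 0.035374.

Unemployment rate after three quarters ≈ 3.54%.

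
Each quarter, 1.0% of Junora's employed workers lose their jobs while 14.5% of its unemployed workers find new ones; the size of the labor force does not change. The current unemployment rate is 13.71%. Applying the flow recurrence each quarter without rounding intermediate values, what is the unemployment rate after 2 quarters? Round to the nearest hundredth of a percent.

With a fixed labor force, u_{t+1} = u_t + s·(1−u_t) − f·u_t = u_t·(1−s−f) + s.
Here 1−s−f = 0.845 and s = 0.010.
u_1 = 0.137100 × 0.845 + 0.010 = 0.125850.
u_2 = 0.125850 × 0.845 + 0.010 = 0.116343.

Unemployment rate after two quarters ≈ 11.63%.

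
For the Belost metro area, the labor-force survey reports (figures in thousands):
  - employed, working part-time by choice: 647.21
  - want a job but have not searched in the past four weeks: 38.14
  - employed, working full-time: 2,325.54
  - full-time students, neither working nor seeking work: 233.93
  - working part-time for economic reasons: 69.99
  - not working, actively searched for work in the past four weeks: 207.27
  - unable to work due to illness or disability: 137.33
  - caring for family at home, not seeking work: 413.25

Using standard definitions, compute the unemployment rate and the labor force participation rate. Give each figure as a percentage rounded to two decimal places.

Employed = 647.21 + 2,325.54 + 69.99 = 3,042.74 thousand (anyone who worked, including part-time for economic reasons, counts as employed).
Unemployed = 207.27 thousand.
Labor force = 3,042.74 + 207.27 = 3,250.01 thousand.
Not in labor force = 38.14 + 233.93 + 137.33 + 413.25 = 822.65 thousand (those not working and not actively searching are outside the labor force — including those who want a job but have given up searching).
Civilian working-age population = 3,250.01 + 822.65 = 4,072.66 thousand.
Unemployment rate = 207.27 / 3,250.01 = 6.38%.
Labor force participation rate = 3,250.01 / 4,072.66 = 79.80%.

Unemployment rate ≈ 6.38%; labor force participation rate ≈ 79.80%.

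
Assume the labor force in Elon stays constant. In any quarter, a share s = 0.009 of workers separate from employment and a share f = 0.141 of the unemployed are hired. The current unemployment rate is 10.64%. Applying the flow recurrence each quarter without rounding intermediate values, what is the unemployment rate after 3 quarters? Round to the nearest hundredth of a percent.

With a fixed labor force, u_{t+1} = u_t + s·(1−u_t) − f·u_t = u_t·(1−s−f) + s.
Here 1−s−f = 0.850 and s = 0.009.
u_1 = 0.106400 × 0.850 + 0.009 = 0.099440.
u_2 = 0.099440 × 0.850 + 0.009 = 0.093524.
u_3 = 0.093524 × 0.850 + 0.009 = 0.088495.

Unemployment rate after three quarters ≈ 8.85%.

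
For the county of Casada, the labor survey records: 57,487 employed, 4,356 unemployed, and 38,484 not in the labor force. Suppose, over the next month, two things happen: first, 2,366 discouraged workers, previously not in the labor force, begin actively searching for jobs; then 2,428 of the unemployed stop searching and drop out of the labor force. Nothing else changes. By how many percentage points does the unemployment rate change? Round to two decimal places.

Initially, labor force = 57,487 + 4,356 = 61,843, so u = 4,356/61,843 = 7.04%.
After the first change, unemployed and labor force both rise by 2,366 → E = 57,487, U = 6,722, labor force = 64,209.
After the second change, unemployed and labor force both fall by 2,428 → E = 57,487, U = 4,294, labor force = 61,781.
New unemployment rate = 4,294 / 61,781 = 6.95%.
Change = 6.95% − 7.04% = −0.09 percentage points.

The unemployment rate changes by −0.09 percentage points.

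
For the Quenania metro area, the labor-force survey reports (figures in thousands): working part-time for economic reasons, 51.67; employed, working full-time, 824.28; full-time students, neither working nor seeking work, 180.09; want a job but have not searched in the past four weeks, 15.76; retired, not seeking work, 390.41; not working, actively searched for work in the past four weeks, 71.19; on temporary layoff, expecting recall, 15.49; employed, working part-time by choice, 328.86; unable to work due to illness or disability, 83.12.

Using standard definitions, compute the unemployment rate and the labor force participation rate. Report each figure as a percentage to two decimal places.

Employed = 51.67 + 824.28 + 328.86 = 1,204.81 thousand (anyone who worked, including part-time for economic reasons, counts as employed).
Unemployed = 71.19 + 15.49 = 86.68 thousand (jobless and actively searching, or on temporary layoff).
Labor force = 1,204.81 + 86.68 = 1,291.49 thousand.
Not in labor force = 180.09 + 15.76 + 390.41 + 83.12 = 669.38 thousand (those not working and not actively searching are outside the labor force — including those who want a job but have given up searching).
Civilian working-age population = 1,291.49 + 669.38 = 1,960.87 thousand.
Unemployment rate = 86.68 / 1,291.49 = 6.71%.
Labor force participation rate = 1,291.49 / 1,960.87 = 65.86%.

Unemployment rate ≈ 6.71%; labor force participation rate ≈ 65.86%.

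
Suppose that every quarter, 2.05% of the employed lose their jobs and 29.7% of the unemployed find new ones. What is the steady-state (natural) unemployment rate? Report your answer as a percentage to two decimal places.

At steady state the flows balance: s·E = f·U, so U/(E+U) = s/(s+f).
u* = 2.05 / (2.05 + 29.7) = 2.05 / 31.75 = 6.46%.

Steady-state unemployment rate ≈ 6.46%.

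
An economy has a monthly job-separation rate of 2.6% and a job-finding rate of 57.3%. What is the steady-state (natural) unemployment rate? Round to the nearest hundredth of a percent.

At steady state the flows balance: s·E = f·U, so U/(E+U) = s/(s+f).
u* = 2.6 / (2.6 + 57.3) = 2.6 / 59.90 = 4.34%.

Steady-state unemployment rate ≈ 4.34%.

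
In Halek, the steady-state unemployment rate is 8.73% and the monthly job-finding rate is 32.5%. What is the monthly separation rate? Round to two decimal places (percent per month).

Separation rate ≈ 3.11% per month.

From u* = s/(s+f): s = u·f/(1−u).
s = 0.0873 × 32.5 / (1 − 0.0873) = 2.8373 / 0.9127 ≈ 3.11% per month.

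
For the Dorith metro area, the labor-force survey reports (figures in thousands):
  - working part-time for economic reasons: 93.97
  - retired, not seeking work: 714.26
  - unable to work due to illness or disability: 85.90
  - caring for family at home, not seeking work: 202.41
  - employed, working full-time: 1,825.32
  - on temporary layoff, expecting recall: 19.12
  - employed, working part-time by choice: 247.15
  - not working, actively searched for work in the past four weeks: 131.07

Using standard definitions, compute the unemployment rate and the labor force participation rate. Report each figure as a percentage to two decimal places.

Employed = 93.97 + 1,825.32 + 247.15 = 2,166.44 thousand (anyone who worked, including part-time for economic reasons, counts as employed).
Unemployed = 19.12 + 131.07 = 150.19 thousand (jobless and actively searching, or on temporary layoff).
Labor force = 2,166.44 + 150.19 = 2,316.63 thousand.
Not in labor force = 714.26 + 85.90 + 202.41 = 1,002.57 thousand (those not working and not actively searching are outside the labor force).
Civilian working-age population = 2,316.63 + 1,002.57 = 3,319.20 thousand.
Unemployment rate = 150.19 / 2,316.63 = 6.48%.
Labor force participation rate = 2,316.63 / 3,319.20 = 69.79%.

Unemployment rate ≈ 6.48%; labor force participation rate ≈ 69.79%.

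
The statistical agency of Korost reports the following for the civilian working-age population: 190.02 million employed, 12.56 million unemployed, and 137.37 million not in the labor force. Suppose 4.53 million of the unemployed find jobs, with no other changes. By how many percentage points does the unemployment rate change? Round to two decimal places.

Initially, labor force = 190.02 + 12.56 = 202.58 million, so u = 12.56/202.58 = 6.20%.
After the change, unemployed falls and employed rises by 4.53; labor force unchanged → E = 194.55, U = 8.03, labor force = 202.58 million.
New unemployment rate = 8.03 / 202.58 = 3.96%.
Change = 3.96% − 6.20% = −2.24 percentage points.

The unemployment rate changes by −2.24 percentage points.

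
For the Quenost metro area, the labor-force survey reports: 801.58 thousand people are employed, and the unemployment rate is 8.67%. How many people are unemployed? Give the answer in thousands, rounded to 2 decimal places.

Let U be the number unemployed. The labor force is E + U, and U/(E+U) = 0.0867.
So U = 0.0867 × 801.58 / (1 − 0.0867) = 69.4970 / 0.9133 ≈ 76.09 thousand.

About 76.09 thousand are unemployed.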